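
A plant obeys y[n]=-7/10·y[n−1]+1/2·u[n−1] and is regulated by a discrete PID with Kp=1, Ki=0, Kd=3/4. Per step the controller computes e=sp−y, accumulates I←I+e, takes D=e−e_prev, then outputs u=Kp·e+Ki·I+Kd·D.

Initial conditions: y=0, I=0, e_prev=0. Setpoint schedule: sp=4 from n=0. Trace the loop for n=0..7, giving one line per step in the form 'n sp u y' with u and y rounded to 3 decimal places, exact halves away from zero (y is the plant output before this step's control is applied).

0 4 7.000 0.000
1 4 -2.125 3.500
2 4 12.772 -3.513
3 4 -14.113 8.845
4 4 33.817 -13.248
5 4 -51.754 26.182
6 4 100.993 -44.204
7 4 -171.672 81.439

(exact arithmetic carried between steps; '≈' marks a value shown rounded to 6 d.p. or computed from one; I and e_prev carry over from the previous line; the table rounds u and y to 3 d.p., halves away from zero)
n=0: y=0, sp=4, e=sp−y=4; I=4, D=e−e_prev=4; u=1·4+0·4+3/4·4=7; next y=-7/10·0+1/2·7=3.5
n=1: y=3.5, sp=4, e=sp−y=0.5; I=4.5, D=e−e_prev=-3.5; u=1·0.5+0·4.5+3/4·(-3.5)=-2.125; next y=-7/10·3.5+1/2·(-2.125)=-3.5125
n=2: y=-3.5125, sp=4, e=sp−y=7.5125; I=12.0125, D=e−e_prev=7.0125; u=1·7.5125+0·12.0125+3/4·7.0125=12.771875; next y=-7/10·(-3.5125)+1/2·12.771875≈8.844688
n=3: y≈8.844688, sp=4, e=sp−y≈-4.844688; I≈7.167813, D=e−e_prev≈-12.357188; u=1·(-4.844688)+0·7.167813+3/4·(-12.357188)≈-14.112578; next y=-7/10·8.844688+1/2·(-14.112578)≈-13.247570
n=4: y≈-13.247570, sp=4, e=sp−y≈17.247570; I≈24.415383, D=e−e_prev≈22.092258; u=1·17.247570+0·24.415383+3/4·22.092258≈33.816764; next y=-7/10·(-13.247570)+1/2·33.816764≈26.181681
n=5: y≈26.181681, sp=4, e=sp−y≈-22.181681; I≈2.233702, D=e−e_prev≈-39.429251; u=1·(-22.181681)+0·2.233702+3/4·(-39.429251)≈-51.753620; next y=-7/10·26.181681+1/2·(-51.753620)≈-44.203987
n=6: y≈-44.203987, sp=4, e=sp−y≈48.203987; I≈50.437688, D=e−e_prev≈70.385668; u=1·48.203987+0·50.437688+3/4·70.385668≈100.993237; next y=-7/10·(-44.203987)+1/2·100.993237≈81.439409
n=7: y≈81.439409, sp=4, e=sp−y≈-77.439409; I≈-27.001721, D=e−e_prev≈-125.643396; u=1·(-77.439409)+0·(-27.001721)+3/4·(-125.643396)≈-171.671956; next y=-7/10·81.439409+1/2·(-171.671956)≈-142.843564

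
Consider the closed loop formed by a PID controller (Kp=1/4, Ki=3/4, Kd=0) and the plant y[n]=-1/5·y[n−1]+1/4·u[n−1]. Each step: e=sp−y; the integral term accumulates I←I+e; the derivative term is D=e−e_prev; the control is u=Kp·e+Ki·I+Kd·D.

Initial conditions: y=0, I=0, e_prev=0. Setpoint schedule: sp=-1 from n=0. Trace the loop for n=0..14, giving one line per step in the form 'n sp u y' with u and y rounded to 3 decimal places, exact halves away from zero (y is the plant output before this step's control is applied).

(exact arithmetic carried between steps; '≈' marks a value shown rounded to 6 d.p. or computed from one; I and e_prev carry over from the previous line; the table rounds u and y to 3 d.p., halves away from zero)
n=0: y=0, sp=-1, e=sp−y=-1; I=-1, D=e−e_prev=-1; u=1/4·(-1)+3/4·(-1)+0·(-1)=-1; next y=-1/5·0+1/4·(-1)=-0.25
n=1: y=-0.25, sp=-1, e=sp−y=-0.75; I=-1.75, D=e−e_prev=0.25; u=1/4·(-0.75)+3/4·(-1.75)+0·0.25=-1.5; next y=-1/5·(-0.25)+1/4·(-1.5)=-0.325
n=2: y=-0.325, sp=-1, e=sp−y=-0.675; I=-2.425, D=e−e_prev=0.075; u=1/4·(-0.675)+3/4·(-2.425)+0·0.075=-1.9875; next y=-1/5·(-0.325)+1/4·(-1.9875)=-0.431875
n=3: y=-0.431875, sp=-1, e=sp−y=-0.568125; I=-2.993125, D=e−e_prev=0.106875; u=1/4·(-0.568125)+3/4·(-2.993125)+0·0.106875=-2.386875; next y=-1/5·(-0.431875)+1/4·(-2.386875)≈-0.510344
n=4: y≈-0.510344, sp=-1, e=sp−y≈-0.489656; I≈-3.482781, D=e−e_prev≈0.078469; u=1/4·(-0.489656)+3/4·(-3.482781)+0·0.078469≈-2.7345; next y=-1/5·(-0.510344)+1/4·(-2.7345)≈-0.581556
n=5: y≈-0.581556, sp=-1, e=sp−y≈-0.418444; I≈-3.901225, D=e−e_prev≈0.071213; u=1/4·(-0.418444)+3/4·(-3.901225)+0·0.071213≈-3.030530; next y=-1/5·(-0.581556)+1/4·(-3.030530)≈-0.641321
n=6: y≈-0.641321, sp=-1, e=sp−y≈-0.358679; I≈-4.259904, D=e−e_prev≈0.059765; u=1/4·(-0.358679)+3/4·(-4.259904)+0·0.059765≈-3.284598; next y=-1/5·(-0.641321)+1/4·(-3.284598)≈-0.692885
n=7: y≈-0.692885, sp=-1, e=sp−y≈-0.307115; I≈-4.567019, D=e−e_prev≈0.051564; u=1/4·(-0.307115)+3/4·(-4.567019)+0·0.051564≈-3.502043; next y=-1/5·(-0.692885)+1/4·(-3.502043)≈-0.736934
n=8: y≈-0.736934, sp=-1, e=sp−y≈-0.263066; I≈-4.830085, D=e−e_prev≈0.044048; u=1/4·(-0.263066)+3/4·(-4.830085)+0·0.044048≈-3.688330; next y=-1/5·(-0.736934)+1/4·(-3.688330)≈-0.774696
n=9: y≈-0.774696, sp=-1, e=sp−y≈-0.225304; I≈-5.055389, D=e−e_prev≈0.037762; u=1/4·(-0.225304)+3/4·(-5.055389)+0·0.037762≈-3.847868; next y=-1/5·(-0.774696)+1/4·(-3.847868)≈-0.807028
n=10: y≈-0.807028, sp=-1, e=sp−y≈-0.192972; I≈-5.248361, D=e−e_prev≈0.032332; u=1/4·(-0.192972)+3/4·(-5.248361)+0·0.032332≈-3.984514; next y=-1/5·(-0.807028)+1/4·(-3.984514)≈-0.834723
n=11: y≈-0.834723, sp=-1, e=sp−y≈-0.165277; I≈-5.413638, D=e−e_prev≈0.027695; u=1/4·(-0.165277)+3/4·(-5.413638)+0·0.027695≈-4.101548; next y=-1/5·(-0.834723)+1/4·(-4.101548)≈-0.858442
n=12: y≈-0.858442, sp=-1, e=sp−y≈-0.141558; I≈-5.555196, D=e−e_prev≈0.023719; u=1/4·(-0.141558)+3/4·(-5.555196)+0·0.023719≈-4.201786; next y=-1/5·(-0.858442)+1/4·(-4.201786)≈-0.878758
n=13: y≈-0.878758, sp=-1, e=sp−y≈-0.121242; I≈-5.676438, D=e−e_prev≈0.020316; u=1/4·(-0.121242)+3/4·(-5.676438)+0·0.020316≈-4.287639; next y=-1/5·(-0.878758)+1/4·(-4.287639)≈-0.896158
n=14: y≈-0.896158, sp=-1, e=sp−y≈-0.103842; I≈-5.780280, D=e−e_prev≈0.017400; u=1/4·(-0.103842)+3/4·(-5.780280)+0·0.017400≈-4.361170; next y=-1/5·(-0.896158)+1/4·(-4.361170)≈-0.911061

0 -1 -1.000 0.000
1 -1 -1.500 -0.250
2 -1 -1.988 -0.325
3 -1 -2.387 -0.432
4 -1 -2.735 -0.510
5 -1 -3.031 -0.582
6 -1 -3.285 -0.641
7 -1 -3.502 -0.693
8 -1 -3.688 -0.737
9 -1 -3.848 -0.775
10 -1 -3.985 -0.807
11 -1 -4.102 -0.835
12 -1 -4.202 -0.858
13 -1 -4.288 -0.879
14 -1 -4.361 -0.896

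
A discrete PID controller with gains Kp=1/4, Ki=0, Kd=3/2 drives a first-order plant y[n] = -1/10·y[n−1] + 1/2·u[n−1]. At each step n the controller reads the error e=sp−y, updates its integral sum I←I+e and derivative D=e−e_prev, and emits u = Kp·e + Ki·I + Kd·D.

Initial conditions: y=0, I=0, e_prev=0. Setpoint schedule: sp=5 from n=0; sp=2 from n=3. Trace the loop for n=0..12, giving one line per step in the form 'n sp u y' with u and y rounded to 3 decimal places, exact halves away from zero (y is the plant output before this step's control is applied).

(exact arithmetic carried between steps; '≈' marks a value shown rounded to 6 d.p. or computed from one; I and e_prev carry over from the previous line; the table rounds u and y to 3 d.p., halves away from zero)
n=0: y=0, sp=5, e=sp−y=5; I=5, D=e−e_prev=5; u=1/4·5+0·5+3/2·5=8.75; next y=-1/10·0+1/2·8.75=4.375
n=1: y=4.375, sp=5, e=sp−y=0.625; I=5.625, D=e−e_prev=-4.375; u=1/4·0.625+0·5.625+3/2·(-4.375)=-6.40625; next y=-1/10·4.375+1/2·(-6.40625)=-3.640625
n=2: y=-3.640625, sp=5, e=sp−y=8.640625; I=14.265625, D=e−e_prev=8.015625; u=1/4·8.640625+0·14.265625+3/2·8.015625≈14.183594; next y=-1/10·(-3.640625)+1/2·14.183594≈7.455859
n=3: y≈7.455859, sp=2, e=sp−y≈-5.455859; I≈8.809766, D=e−e_prev≈-14.096484; u=1/4·(-5.455859)+0·8.809766+3/2·(-14.096484)≈-22.508691; next y=-1/10·7.455859+1/2·(-22.508691)≈-11.999932
n=4: y≈-11.999932, sp=2, e=sp−y≈13.999932; I≈22.809697, D=e−e_prev≈19.455791; u=1/4·13.999932+0·22.809697+3/2·19.455791≈32.683669; next y=-1/10·(-11.999932)+1/2·32.683669≈17.541828
n=5: y≈17.541828, sp=2, e=sp−y≈-15.541828; I≈7.267869, D=e−e_prev≈-29.541760; u=1/4·(-15.541828)+0·7.267869+3/2·(-29.541760)≈-48.198096; next y=-1/10·17.541828+1/2·(-48.198096)≈-25.853231
n=6: y≈-25.853231, sp=2, e=sp−y≈27.853231; I≈35.121100, D=e−e_prev≈43.395059; u=1/4·27.853231+0·35.121100+3/2·43.395059≈72.055896; next y=-1/10·(-25.853231)+1/2·72.055896≈38.613271
n=7: y≈38.613271, sp=2, e=sp−y≈-36.613271; I≈-1.492171, D=e−e_prev≈-64.466502; u=1/4·(-36.613271)+0·(-1.492171)+3/2·(-64.466502)≈-105.853071; next y=-1/10·38.613271+1/2·(-105.853071)≈-56.787862
n=8: y≈-56.787862, sp=2, e=sp−y≈58.787862; I≈57.295692, D=e−e_prev≈95.401134; u=1/4·58.787862+0·57.295692+3/2·95.401134≈157.798666; next y=-1/10·(-56.787862)+1/2·157.798666≈84.578119
n=9: y≈84.578119, sp=2, e=sp−y≈-82.578119; I≈-25.282427, D=e−e_prev≈-141.365982; u=1/4·(-82.578119)+0·(-25.282427)+3/2·(-141.365982)≈-232.693502; next y=-1/10·84.578119+1/2·(-232.693502)≈-124.804563
n=10: y≈-124.804563, sp=2, e=sp−y≈126.804563; I≈101.522136, D=e−e_prev≈209.382682; u=1/4·126.804563+0·101.522136+3/2·209.382682≈345.775164; next y=-1/10·(-124.804563)+1/2·345.775164≈185.368038
n=11: y≈185.368038, sp=2, e=sp−y≈-183.368038; I≈-81.845903, D=e−e_prev≈-310.172601; u=1/4·(-183.368038)+0·(-81.845903)+3/2·(-310.172601)≈-511.100912; next y=-1/10·185.368038+1/2·(-511.100912)≈-274.087260
n=12: y≈-274.087260, sp=2, e=sp−y≈276.087260; I≈194.241357, D=e−e_prev≈459.455298; u=1/4·276.087260+0·194.241357+3/2·459.455298≈758.204762; next y=-1/10·(-274.087260)+1/2·758.204762≈406.511107

0 5 8.750 0.000
1 5 -6.406 4.375
2 5 14.184 -3.641
3 2 -22.509 7.456
4 2 32.684 -12.000
5 2 -48.198 17.542
6 2 72.056 -25.853
7 2 -105.853 38.613
8 2 157.799 -56.788
9 2 -232.694 84.578
10 2 345.775 -124.805
11 2 -511.101 185.368
12 2 758.205 -274.087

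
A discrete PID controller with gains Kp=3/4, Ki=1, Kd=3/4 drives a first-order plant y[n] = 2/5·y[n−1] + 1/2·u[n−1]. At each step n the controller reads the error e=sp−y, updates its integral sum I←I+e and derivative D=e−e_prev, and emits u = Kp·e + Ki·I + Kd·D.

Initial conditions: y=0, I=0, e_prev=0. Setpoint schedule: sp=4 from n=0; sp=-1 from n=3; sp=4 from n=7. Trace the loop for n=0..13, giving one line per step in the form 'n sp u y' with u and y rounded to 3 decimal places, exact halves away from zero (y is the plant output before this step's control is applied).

(exact arithmetic carried between steps; '≈' marks a value shown rounded to 6 d.p. or computed from one; I and e_prev carry over from the previous line; the table rounds u and y to 3 d.p., halves away from zero)
n=0: y=0, sp=4, e=sp−y=4; I=4, D=e−e_prev=4; u=3/4·4+1·4+3/4·4=10; next y=2/5·0+1/2·10=5
n=1: y=5, sp=4, e=sp−y=-1; I=3, D=e−e_prev=-5; u=3/4·(-1)+1·3+3/4·(-5)=-1.5; next y=2/5·5+1/2·(-1.5)=1.25
n=2: y=1.25, sp=4, e=sp−y=2.75; I=5.75, D=e−e_prev=3.75; u=3/4·2.75+1·5.75+3/4·3.75=10.625; next y=2/5·1.25+1/2·10.625=5.8125
n=3: y=5.8125, sp=-1, e=sp−y=-6.8125; I=-1.0625, D=e−e_prev=-9.5625; u=3/4·(-6.8125)+1·(-1.0625)+3/4·(-9.5625)=-13.34375; next y=2/5·5.8125+1/2·(-13.34375)=-4.346875
n=4: y=-4.346875, sp=-1, e=sp−y=3.346875; I=2.284375, D=e−e_prev=10.159375; u=3/4·3.346875+1·2.284375+3/4·10.159375≈12.414063; next y=2/5·(-4.346875)+1/2·12.414063≈4.468281
n=5: y≈4.468281, sp=-1, e=sp−y≈-5.468281; I≈-3.183906, D=e−e_prev≈-8.815156; u=3/4·(-5.468281)+1·(-3.183906)+3/4·(-8.815156)≈-13.896484; next y=2/5·4.468281+1/2·(-13.896484)≈-5.160930
n=6: y≈-5.160930, sp=-1, e=sp−y≈4.160930; I≈0.977023, D=e−e_prev≈9.629211; u=3/4·4.160930+1·0.977023+3/4·9.629211≈11.319629; next y=2/5·(-5.160930)+1/2·11.319629≈3.595443
n=7: y≈3.595443, sp=4, e=sp−y≈0.404557; I≈1.381581, D=e−e_prev≈-3.756372; u=3/4·0.404557+1·1.381581+3/4·(-3.756372)≈-1.132280; next y=2/5·3.595443+1/2·(-1.132280)≈0.872037
n=8: y≈0.872037, sp=4, e=sp−y≈3.127963; I≈4.509544, D=e−e_prev≈2.723406; u=3/4·3.127963+1·4.509544+3/4·2.723406≈8.898071; next y=2/5·0.872037+1/2·8.898071≈4.797850
n=9: y≈4.797850, sp=4, e=sp−y≈-0.797850; I≈3.711694, D=e−e_prev≈-3.925813; u=3/4·(-0.797850)+1·3.711694+3/4·(-3.925813)≈0.168947; next y=2/5·4.797850+1/2·0.168947≈2.003613
n=10: y≈2.003613, sp=4, e=sp−y≈1.996387; I≈5.708081, D=e−e_prev≈2.794237; u=3/4·1.996387+1·5.708081+3/4·2.794237≈9.301048; next y=2/5·2.003613+1/2·9.301048≈5.451969
n=11: y≈5.451969, sp=4, e=sp−y≈-1.451969; I≈4.256111, D=e−e_prev≈-3.448356; u=3/4·(-1.451969)+1·4.256111+3/4·(-3.448356)≈0.580867; next y=2/5·5.451969+1/2·0.580867≈2.471221
n=12: y≈2.471221, sp=4, e=sp−y≈1.528779; I≈5.784890, D=e−e_prev≈2.980748; u=3/4·1.528779+1·5.784890+3/4·2.980748≈9.167035; next y=2/5·2.471221+1/2·9.167035≈5.572006
n=13: y≈5.572006, sp=4, e=sp−y≈-1.572006; I≈4.212884, D=e−e_prev≈-3.100785; u=3/4·(-1.572006)+1·4.212884+3/4·(-3.100785)≈0.708291; next y=2/5·5.572006+1/2·0.708291≈2.582948

0 4 10.000 0.000
1 4 -1.500 5.000
2 4 10.625 1.250
3 -1 -13.344 5.813
4 -1 12.414 -4.347
5 -1 -13.896 4.468
6 -1 11.320 -5.161
7 4 -1.132 3.595
8 4 8.898 0.872
9 4 0.169 4.798
10 4 9.301 2.004
11 4 0.581 5.452
12 4 9.167 2.471
13 4 0.708 5.572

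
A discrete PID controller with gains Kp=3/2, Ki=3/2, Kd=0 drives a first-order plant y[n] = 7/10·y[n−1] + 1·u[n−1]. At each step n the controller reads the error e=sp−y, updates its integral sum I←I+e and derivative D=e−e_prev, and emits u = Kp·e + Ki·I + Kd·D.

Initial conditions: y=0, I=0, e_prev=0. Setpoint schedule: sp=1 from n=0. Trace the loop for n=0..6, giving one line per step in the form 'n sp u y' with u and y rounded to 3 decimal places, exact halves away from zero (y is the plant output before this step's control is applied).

(exact arithmetic carried between steps; '≈' marks a value shown rounded to 6 d.p. or computed from one; I and e_prev carry over from the previous line; the table rounds u and y to 3 d.p., halves away from zero)
n=0: y=0, sp=1, e=sp−y=1; I=1, D=e−e_prev=1; u=3/2·1+3/2·1+0·1=3; next y=7/10·0+1·3=3
n=1: y=3, sp=1, e=sp−y=-2; I=-1, D=e−e_prev=-3; u=3/2·(-2)+3/2·(-1)+0·(-3)=-4.5; next y=7/10·3+1·(-4.5)=-2.4
n=2: y=-2.4, sp=1, e=sp−y=3.4; I=2.4, D=e−e_prev=5.4; u=3/2·3.4+3/2·2.4+0·5.4=8.7; next y=7/10·(-2.4)+1·8.7=7.02
n=3: y=7.02, sp=1, e=sp−y=-6.02; I=-3.62, D=e−e_prev=-9.42; u=3/2·(-6.02)+3/2·(-3.62)+0·(-9.42)=-14.46; next y=7/10·7.02+1·(-14.46)=-9.546
n=4: y=-9.546, sp=1, e=sp−y=10.546; I=6.926, D=e−e_prev=16.566; u=3/2·10.546+3/2·6.926+0·16.566=26.208; next y=7/10·(-9.546)+1·26.208=19.5258
n=5: y=19.5258, sp=1, e=sp−y=-18.5258; I=-11.5998, D=e−e_prev=-29.0718; u=3/2·(-18.5258)+3/2·(-11.5998)+0·(-29.0718)=-45.1884; next y=7/10·19.5258+1·(-45.1884)=-31.52034
n=6: y=-31.52034, sp=1, e=sp−y=32.52034; I=20.92054, D=e−e_prev=51.04614; u=3/2·32.52034+3/2·20.92054+0·51.04614=80.16132; next y=7/10·(-31.52034)+1·80.16132=58.097082

0 1 3.000 0.000
1 1 -4.500 3.000
2 1 8.700 -2.400
3 1 -14.460 7.020
4 1 26.208 -9.546
5 1 -45.188 19.526
6 1 80.161 -31.520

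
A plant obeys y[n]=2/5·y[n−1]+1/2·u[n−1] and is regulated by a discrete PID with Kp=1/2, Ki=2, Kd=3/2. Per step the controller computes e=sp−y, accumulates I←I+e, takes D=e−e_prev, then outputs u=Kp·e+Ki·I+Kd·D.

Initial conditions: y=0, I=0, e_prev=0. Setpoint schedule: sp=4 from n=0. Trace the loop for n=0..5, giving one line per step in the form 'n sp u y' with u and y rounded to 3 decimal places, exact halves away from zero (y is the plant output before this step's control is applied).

(exact arithmetic carried between steps; '≈' marks a value shown rounded to 6 d.p. or computed from one; I and e_prev carry over from the previous line; the table rounds u and y to 3 d.p., halves away from zero)
n=0: y=0, sp=4, e=sp−y=4; I=4, D=e−e_prev=4; u=1/2·4+2·4+3/2·4=16; next y=2/5·0+1/2·16=8
n=1: y=8, sp=4, e=sp−y=-4; I=0, D=e−e_prev=-8; u=1/2·(-4)+2·0+3/2·(-8)=-14; next y=2/5·8+1/2·(-14)=-3.8
n=2: y=-3.8, sp=4, e=sp−y=7.8; I=7.8, D=e−e_prev=11.8; u=1/2·7.8+2·7.8+3/2·11.8=37.2; next y=2/5·(-3.8)+1/2·37.2=17.08
n=3: y=17.08, sp=4, e=sp−y=-13.08; I=-5.28, D=e−e_prev=-20.88; u=1/2·(-13.08)+2·(-5.28)+3/2·(-20.88)=-48.42; next y=2/5·17.08+1/2·(-48.42)=-17.378
n=4: y=-17.378, sp=4, e=sp−y=21.378; I=16.098, D=e−e_prev=34.458; u=1/2·21.378+2·16.098+3/2·34.458=94.572; next y=2/5·(-17.378)+1/2·94.572=40.3348
n=5: y=40.3348, sp=4, e=sp−y=-36.3348; I=-20.2368, D=e−e_prev=-57.7128; u=1/2·(-36.3348)+2·(-20.2368)+3/2·(-57.7128)=-145.2102; next y=2/5·40.3348+1/2·(-145.2102)=-56.47118

0 4 16.000 0.000
1 4 -14.000 8.000
2 4 37.200 -3.800
3 4 -48.420 17.080
4 4 94.572 -17.378
5 4 -145.210 40.335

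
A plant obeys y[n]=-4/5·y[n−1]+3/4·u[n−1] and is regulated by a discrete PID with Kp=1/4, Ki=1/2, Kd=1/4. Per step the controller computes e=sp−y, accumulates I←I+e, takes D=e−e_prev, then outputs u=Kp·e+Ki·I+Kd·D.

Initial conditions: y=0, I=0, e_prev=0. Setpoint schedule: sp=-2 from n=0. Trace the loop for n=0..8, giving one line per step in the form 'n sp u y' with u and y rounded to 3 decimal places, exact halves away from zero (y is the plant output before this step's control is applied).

0 -2 -2.000 0.000
1 -2 -1.000 -1.500
2 -2 -3.575 0.450
3 -2 -0.821 -3.041
4 -2 -6.032 1.817
5 -2 1.069 -5.977
6 -2 -10.452 5.584
7 -2 6.536 -12.306
8 -2 -19.836 14.747

(exact arithmetic carried between steps; '≈' marks a value shown rounded to 6 d.p. or computed from one; I and e_prev carry over from the previous line; the table rounds u and y to 3 d.p., halves away from zero)
n=0: y=0, sp=-2, e=sp−y=-2; I=-2, D=e−e_prev=-2; u=1/4·(-2)+1/2·(-2)+1/4·(-2)=-2; next y=-4/5·0+3/4·(-2)=-1.5
n=1: y=-1.5, sp=-2, e=sp−y=-0.5; I=-2.5, D=e−e_prev=1.5; u=1/4·(-0.5)+1/2·(-2.5)+1/4·1.5=-1; next y=-4/5·(-1.5)+3/4·(-1)=0.45
n=2: y=0.45, sp=-2, e=sp−y=-2.45; I=-4.95, D=e−e_prev=-1.95; u=1/4·(-2.45)+1/2·(-4.95)+1/4·(-1.95)=-3.575; next y=-4/5·0.45+3/4·(-3.575)=-3.04125
n=3: y=-3.04125, sp=-2, e=sp−y=1.04125; I=-3.90875, D=e−e_prev=3.49125; u=1/4·1.04125+1/2·(-3.90875)+1/4·3.49125=-0.82125; next y=-4/5·(-3.04125)+3/4·(-0.82125)≈1.817063
n=4: y≈1.817063, sp=-2, e=sp−y≈-3.817063; I≈-7.725813, D=e−e_prev≈-4.858313; u=1/4·(-3.817063)+1/2·(-7.725813)+1/4·(-4.858313)≈-6.03175; next y=-4/5·1.817063+3/4·(-6.03175)≈-5.977463
n=5: y≈-5.977463, sp=-2, e=sp−y≈3.977463; I≈-3.74835, D=e−e_prev≈7.794525; u=1/4·3.977463+1/2·(-3.74835)+1/4·7.794525≈1.068822; next y=-4/5·(-5.977463)+3/4·1.068822≈5.583586
n=6: y≈5.583586, sp=-2, e=sp−y≈-7.583586; I≈-11.331936, D=e−e_prev≈-11.561049; u=1/4·(-7.583586)+1/2·(-11.331936)+1/4·(-11.561049)≈-10.452127; next y=-4/5·5.583586+3/4·(-10.452127)≈-12.305964
n=7: y≈-12.305964, sp=-2, e=sp−y≈10.305964; I≈-1.025972, D=e−e_prev≈17.889551; u=1/4·10.305964+1/2·(-1.025972)+1/4·17.889551≈6.535893; next y=-4/5·(-12.305964)+3/4·6.535893≈14.746691
n=8: y≈14.746691, sp=-2, e=sp−y≈-16.746691; I≈-17.772663, D=e−e_prev≈-27.052656; u=1/4·(-16.746691)+1/2·(-17.772663)+1/4·(-27.052656)≈-19.836168; next y=-4/5·14.746691+3/4·(-19.836168)≈-26.674479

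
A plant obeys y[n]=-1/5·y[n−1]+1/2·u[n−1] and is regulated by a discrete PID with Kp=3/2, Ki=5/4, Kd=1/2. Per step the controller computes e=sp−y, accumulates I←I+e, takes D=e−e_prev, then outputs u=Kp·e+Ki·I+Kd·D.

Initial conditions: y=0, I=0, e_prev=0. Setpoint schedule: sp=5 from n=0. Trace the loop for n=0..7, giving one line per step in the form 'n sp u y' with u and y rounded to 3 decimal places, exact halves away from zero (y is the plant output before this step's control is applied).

(exact arithmetic carried between steps; '≈' marks a value shown rounded to 6 d.p. or computed from one; I and e_prev carry over from the previous line; the table rounds u and y to 3 d.p., halves away from zero)
n=0: y=0, sp=5, e=sp−y=5; I=5, D=e−e_prev=5; u=3/2·5+5/4·5+1/2·5=16.25; next y=-1/5·0+1/2·16.25=8.125
n=1: y=8.125, sp=5, e=sp−y=-3.125; I=1.875, D=e−e_prev=-8.125; u=3/2·(-3.125)+5/4·1.875+1/2·(-8.125)=-6.40625; next y=-1/5·8.125+1/2·(-6.40625)=-4.828125
n=2: y=-4.828125, sp=5, e=sp−y=9.828125; I=11.703125, D=e−e_prev=12.953125; u=3/2·9.828125+5/4·11.703125+1/2·12.953125≈35.847656; next y=-1/5·(-4.828125)+1/2·35.847656≈18.889453
n=3: y≈18.889453, sp=5, e=sp−y≈-13.889453; I≈-2.186328, D=e−e_prev≈-23.717578; u=3/2·(-13.889453)+5/4·(-2.186328)+1/2·(-23.717578)≈-35.425879; next y=-1/5·18.889453+1/2·(-35.425879)≈-21.490830
n=4: y≈-21.490830, sp=5, e=sp−y≈26.490830; I≈24.304502, D=e−e_prev≈40.380283; u=3/2·26.490830+5/4·24.304502+1/2·40.380283≈90.307014; next y=-1/5·(-21.490830)+1/2·90.307014≈49.451673
n=5: y≈49.451673, sp=5, e=sp−y≈-44.451673; I≈-20.147171, D=e−e_prev≈-70.942503; u=3/2·(-44.451673)+5/4·(-20.147171)+1/2·(-70.942503)≈-127.332725; next y=-1/5·49.451673+1/2·(-127.332725)≈-73.556697
n=6: y≈-73.556697, sp=5, e=sp−y≈78.556697; I≈58.409526, D=e−e_prev≈123.008370; u=3/2·78.556697+5/4·58.409526+1/2·123.008370≈252.351139; next y=-1/5·(-73.556697)+1/2·252.351139≈140.886909
n=7: y≈140.886909, sp=5, e=sp−y≈-135.886909; I≈-77.477383, D=e−e_prev≈-214.443606; u=3/2·(-135.886909)+5/4·(-77.477383)+1/2·(-214.443606)≈-407.898894; next y=-1/5·140.886909+1/2·(-407.898894)≈-232.126829

0 5 16.250 0.000
1 5 -6.406 8.125
2 5 35.848 -4.828
3 5 -35.426 18.889
4 5 90.307 -21.491
5 5 -127.333 49.452
6 5 252.351 -73.557
7 5 -407.899 140.887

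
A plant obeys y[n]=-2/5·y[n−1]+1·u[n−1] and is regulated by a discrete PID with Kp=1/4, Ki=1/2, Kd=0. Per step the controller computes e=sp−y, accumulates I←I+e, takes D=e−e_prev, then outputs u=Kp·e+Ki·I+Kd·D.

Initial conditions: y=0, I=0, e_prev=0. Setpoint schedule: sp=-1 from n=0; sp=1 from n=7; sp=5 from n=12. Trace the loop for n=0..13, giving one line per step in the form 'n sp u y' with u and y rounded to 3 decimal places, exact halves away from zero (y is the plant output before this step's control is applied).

0 -1 -0.750 0.000
1 -1 -0.688 -0.750
2 -1 -1.084 -0.388
3 -1 -0.984 -0.929
4 -1 -1.257 -0.612
5 -1 -1.151 -1.012
6 -1 -1.345 -0.746
7 1 0.253 -1.046
8 1 -0.012 0.672
9 1 0.867 -0.281
10 1 0.562 0.979
11 1 1.179 0.171
12 5 3.889 1.111
13 5 4.083 3.444

(exact arithmetic carried between steps; '≈' marks a value shown rounded to 6 d.p. or computed from one; I and e_prev carry over from the previous line; the table rounds u and y to 3 d.p., halves away from zero)
n=0: y=0, sp=-1, e=sp−y=-1; I=-1, D=e−e_prev=-1; u=1/4·(-1)+1/2·(-1)+0·(-1)=-0.75; next y=-2/5·0+1·(-0.75)=-0.75
n=1: y=-0.75, sp=-1, e=sp−y=-0.25; I=-1.25, D=e−e_prev=0.75; u=1/4·(-0.25)+1/2·(-1.25)+0·0.75=-0.6875; next y=-2/5·(-0.75)+1·(-0.6875)=-0.3875
n=2: y=-0.3875, sp=-1, e=sp−y=-0.6125; I=-1.8625, D=e−e_prev=-0.3625; u=1/4·(-0.6125)+1/2·(-1.8625)+0·(-0.3625)=-1.084375; next y=-2/5·(-0.3875)+1·(-1.084375)=-0.929375
n=3: y=-0.929375, sp=-1, e=sp−y=-0.070625; I=-1.933125, D=e−e_prev=0.541875; u=1/4·(-0.070625)+1/2·(-1.933125)+0·0.541875≈-0.984219; next y=-2/5·(-0.929375)+1·(-0.984219)≈-0.612469
n=4: y≈-0.612469, sp=-1, e=sp−y≈-0.387531; I≈-2.320656, D=e−e_prev≈-0.316906; u=1/4·(-0.387531)+1/2·(-2.320656)+0·(-0.316906)≈-1.257211; next y=-2/5·(-0.612469)+1·(-1.257211)≈-1.012223
n=5: y≈-1.012223, sp=-1, e=sp−y≈0.012223; I≈-2.308433, D=e−e_prev≈0.399755; u=1/4·0.012223+1/2·(-2.308433)+0·0.399755≈-1.151161; next y=-2/5·(-1.012223)+1·(-1.151161)≈-0.746271
n=6: y≈-0.746271, sp=-1, e=sp−y≈-0.253729; I≈-2.562162, D=e−e_prev≈-0.265952; u=1/4·(-0.253729)+1/2·(-2.562162)+0·(-0.265952)≈-1.344513; next y=-2/5·(-0.746271)+1·(-1.344513)≈-1.046005
n=7: y≈-1.046005, sp=1, e=sp−y≈2.046005; I≈-0.516157, D=e−e_prev≈2.299733; u=1/4·2.046005+1/2·(-0.516157)+0·2.299733≈0.253423; next y=-2/5·(-1.046005)+1·0.253423≈0.671824
n=8: y≈0.671824, sp=1, e=sp−y≈0.328176; I≈-0.187982, D=e−e_prev≈-1.717829; u=1/4·0.328176+1/2·(-0.187982)+0·(-1.717829)≈-0.011947; next y=-2/5·0.671824+1·(-0.011947)≈-0.280677
n=9: y≈-0.280677, sp=1, e=sp−y≈1.280677; I≈1.092695, D=e−e_prev≈0.952501; u=1/4·1.280677+1/2·1.092695+0·0.952501≈0.866517; next y=-2/5·(-0.280677)+1·0.866517≈0.978787
n=10: y≈0.978787, sp=1, e=sp−y≈0.021213; I≈1.113908, D=e−e_prev≈-1.259464; u=1/4·0.021213+1/2·1.113908+0·(-1.259464)≈0.562257; next y=-2/5·0.978787+1·0.562257≈0.170742
n=11: y≈0.170742, sp=1, e=sp−y≈0.829258; I≈1.943166, D=e−e_prev≈0.808045; u=1/4·0.829258+1/2·1.943166+0·0.808045≈1.178897; next y=-2/5·0.170742+1·1.178897≈1.110600
n=12: y≈1.110600, sp=5, e=sp−y≈3.889400; I≈5.832565, D=e−e_prev≈3.060142; u=1/4·3.889400+1/2·5.832565+0·3.060142≈3.888632; next y=-2/5·1.110600+1·3.888632≈3.444392
n=13: y≈3.444392, sp=5, e=sp−y≈1.555608; I≈7.388173, D=e−e_prev≈-2.333792; u=1/4·1.555608+1/2·7.388173+0·(-2.333792)≈4.082988; next y=-2/5·3.444392+1·4.082988≈2.705231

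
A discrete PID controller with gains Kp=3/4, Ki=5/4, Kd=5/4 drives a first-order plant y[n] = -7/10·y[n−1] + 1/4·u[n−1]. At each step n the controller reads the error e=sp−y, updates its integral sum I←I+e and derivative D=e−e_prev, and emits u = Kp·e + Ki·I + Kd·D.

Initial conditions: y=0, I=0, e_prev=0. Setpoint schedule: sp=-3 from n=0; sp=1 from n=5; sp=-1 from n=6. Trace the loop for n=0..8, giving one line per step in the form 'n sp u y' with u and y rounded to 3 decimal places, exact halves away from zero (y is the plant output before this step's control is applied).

0 -3 -9.750 0.000
1 -3 -1.828 -2.438
2 -3 -17.560 1.249
3 -3 2.906 -5.264
4 -3 -33.853 4.412
5 1 33.858 -11.551
6 -1 -73.237 16.550
7 -1 93.398 -29.895
8 -1 -169.594 44.276

(exact arithmetic carried between steps; '≈' marks a value shown rounded to 6 d.p. or computed from one; I and e_prev carry over from the previous line; the table rounds u and y to 3 d.p., halves away from zero)
n=0: y=0, sp=-3, e=sp−y=-3; I=-3, D=e−e_prev=-3; u=3/4·(-3)+5/4·(-3)+5/4·(-3)=-9.75; next y=-7/10·0+1/4·(-9.75)=-2.4375
n=1: y=-2.4375, sp=-3, e=sp−y=-0.5625; I=-3.5625, D=e−e_prev=2.4375; u=3/4·(-0.5625)+5/4·(-3.5625)+5/4·2.4375=-1.828125; next y=-7/10·(-2.4375)+1/4·(-1.828125)≈1.249219
n=2: y≈1.249219, sp=-3, e=sp−y≈-4.249219; I≈-7.811719, D=e−e_prev≈-3.686719; u=3/4·(-4.249219)+5/4·(-7.811719)+5/4·(-3.686719)≈-17.559961; next y=-7/10·1.249219+1/4·(-17.559961)≈-5.264443
n=3: y≈-5.264443, sp=-3, e=sp−y≈2.264443; I≈-5.547275, D=e−e_prev≈6.513662; u=3/4·2.264443+5/4·(-5.547275)+5/4·6.513662≈2.906316; next y=-7/10·(-5.264443)+1/4·2.906316≈4.411689
n=4: y≈4.411689, sp=-3, e=sp−y≈-7.411689; I≈-12.958965, D=e−e_prev≈-9.676133; u=3/4·(-7.411689)+5/4·(-12.958965)+5/4·(-9.676133)≈-33.852639; next y=-7/10·4.411689+1/4·(-33.852639)≈-11.551342
n=5: y≈-11.551342, sp=1, e=sp−y≈12.551342; I≈-0.407622, D=e−e_prev≈19.963032; u=3/4·12.551342+5/4·(-0.407622)+5/4·19.963032≈33.857768; next y=-7/10·(-11.551342)+1/4·33.857768≈16.550382
n=6: y≈16.550382, sp=-1, e=sp−y≈-17.550382; I≈-17.958004, D=e−e_prev≈-30.101724; u=3/4·(-17.550382)+5/4·(-17.958004)+5/4·(-30.101724)≈-73.237446; next y=-7/10·16.550382+1/4·(-73.237446)≈-29.894629
n=7: y≈-29.894629, sp=-1, e=sp−y≈28.894629; I≈10.936625, D=e−e_prev≈46.445010; u=3/4·28.894629+5/4·10.936625+5/4·46.445010≈93.398015; next y=-7/10·(-29.894629)+1/4·93.398015≈44.275744
n=8: y≈44.275744, sp=-1, e=sp−y≈-45.275744; I≈-34.339119, D=e−e_prev≈-74.170372; u=3/4·(-45.275744)+5/4·(-34.339119)+5/4·(-74.170372)≈-169.593672; next y=-7/10·44.275744+1/4·(-169.593672)≈-73.391439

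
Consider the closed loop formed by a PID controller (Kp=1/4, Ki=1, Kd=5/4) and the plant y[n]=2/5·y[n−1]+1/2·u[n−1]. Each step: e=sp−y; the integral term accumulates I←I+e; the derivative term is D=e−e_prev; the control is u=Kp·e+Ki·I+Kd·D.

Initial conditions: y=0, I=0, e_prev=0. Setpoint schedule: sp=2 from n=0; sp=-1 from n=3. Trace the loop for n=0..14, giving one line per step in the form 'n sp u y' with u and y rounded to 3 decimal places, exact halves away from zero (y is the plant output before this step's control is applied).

0 2 5.000 0.000
1 2 -1.750 2.500
2 2 6.813 0.125
3 -1 -10.109 3.456
4 -1 11.170 -3.672
5 -1 -14.539 4.116
6 -1 14.428 -5.623
7 -1 -19.592 4.965
8 -1 19.615 -7.810
9 -1 -25.778 6.683
10 -1 26.903 -10.215
11 -1 -33.957 9.365
12 -1 36.648 -13.232
13 -1 -45.026 13.031
14 -1 49.601 -17.300

(exact arithmetic carried between steps; '≈' marks a value shown rounded to 6 d.p. or computed from one; I and e_prev carry over from the previous line; the table rounds u and y to 3 d.p., halves away from zero)
n=0: y=0, sp=2, e=sp−y=2; I=2, D=e−e_prev=2; u=1/4·2+1·2+5/4·2=5; next y=2/5·0+1/2·5=2.5
n=1: y=2.5, sp=2, e=sp−y=-0.5; I=1.5, D=e−e_prev=-2.5; u=1/4·(-0.5)+1·1.5+5/4·(-2.5)=-1.75; next y=2/5·2.5+1/2·(-1.75)=0.125
n=2: y=0.125, sp=2, e=sp−y=1.875; I=3.375, D=e−e_prev=2.375; u=1/4·1.875+1·3.375+5/4·2.375=6.8125; next y=2/5·0.125+1/2·6.8125=3.45625
n=3: y=3.45625, sp=-1, e=sp−y=-4.45625; I=-1.08125, D=e−e_prev=-6.33125; u=1/4·(-4.45625)+1·(-1.08125)+5/4·(-6.33125)=-10.109375; next y=2/5·3.45625+1/2·(-10.109375)≈-3.672188
n=4: y≈-3.672188, sp=-1, e=sp−y≈2.672188; I≈1.590938, D=e−e_prev≈7.128438; u=1/4·2.672188+1·1.590938+5/4·7.128438≈11.169531; next y=2/5·(-3.672188)+1/2·11.169531≈4.115891
n=5: y≈4.115891, sp=-1, e=sp−y≈-5.115891; I≈-3.524953, D=e−e_prev≈-7.788078; u=1/4·(-5.115891)+1·(-3.524953)+5/4·(-7.788078)≈-14.539023; next y=2/5·4.115891+1/2·(-14.539023)≈-5.623155
n=6: y≈-5.623155, sp=-1, e=sp−y≈4.623155; I≈1.098202, D=e−e_prev≈9.739046; u=1/4·4.623155+1·1.098202+5/4·9.739046≈14.427799; next y=2/5·(-5.623155)+1/2·14.427799≈4.964637
n=7: y≈4.964637, sp=-1, e=sp−y≈-5.964637; I≈-4.866435, D=e−e_prev≈-10.587793; u=1/4·(-5.964637)+1·(-4.866435)+5/4·(-10.587793)≈-19.592335; next y=2/5·4.964637+1/2·(-19.592335)≈-7.810313
n=8: y≈-7.810313, sp=-1, e=sp−y≈6.810313; I≈1.943878, D=e−e_prev≈12.774950; u=1/4·6.810313+1·1.943878+5/4·12.774950≈19.615143; next y=2/5·(-7.810313)+1/2·19.615143≈6.683447
n=9: y≈6.683447, sp=-1, e=sp−y≈-7.683447; I≈-5.739569, D=e−e_prev≈-14.493759; u=1/4·(-7.683447)+1·(-5.739569)+5/4·(-14.493759)≈-25.777629; next y=2/5·6.683447+1/2·(-25.777629)≈-10.215436
n=10: y≈-10.215436, sp=-1, e=sp−y≈9.215436; I≈3.475867, D=e−e_prev≈16.898883; u=1/4·9.215436+1·3.475867+5/4·16.898883≈26.903330; next y=2/5·(-10.215436)+1/2·26.903330≈9.365490
n=11: y≈9.365490, sp=-1, e=sp−y≈-10.365490; I≈-6.889623, D=e−e_prev≈-19.580926; u=1/4·(-10.365490)+1·(-6.889623)+5/4·(-19.580926)≈-33.957154; next y=2/5·9.365490+1/2·(-33.957154)≈-13.232381
n=12: y≈-13.232381, sp=-1, e=sp−y≈12.232381; I≈5.342758, D=e−e_prev≈22.597871; u=1/4·12.232381+1·5.342758+5/4·22.597871≈36.648192; next y=2/5·(-13.232381)+1/2·36.648192≈13.031144
n=13: y≈13.031144, sp=-1, e=sp−y≈-14.031144; I≈-8.688386, D=e−e_prev≈-26.263524; u=1/4·(-14.031144)+1·(-8.688386)+5/4·(-26.263524)≈-45.025577; next y=2/5·13.031144+1/2·(-45.025577)≈-17.300331
n=14: y≈-17.300331, sp=-1, e=sp−y≈16.300331; I≈7.611945, D=e−e_prev≈30.331475; u=1/4·16.300331+1·7.611945+5/4·30.331475≈49.601372; next y=2/5·(-17.300331)+1/2·49.601372≈17.880553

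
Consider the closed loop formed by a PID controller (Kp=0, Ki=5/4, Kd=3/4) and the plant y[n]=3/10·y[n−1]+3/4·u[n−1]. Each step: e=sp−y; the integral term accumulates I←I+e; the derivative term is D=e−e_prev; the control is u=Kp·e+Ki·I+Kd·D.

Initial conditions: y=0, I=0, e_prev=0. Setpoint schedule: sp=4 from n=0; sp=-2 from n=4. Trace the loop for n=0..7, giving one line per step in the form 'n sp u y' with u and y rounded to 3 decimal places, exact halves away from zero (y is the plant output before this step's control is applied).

0 4 8.000 0.000
1 4 -2.000 6.000
2 4 11.400 0.300
3 4 -4.930 8.640
4 -2 3.016 -1.106
5 -2 -6.983 1.930
6 -2 3.558 -4.658
7 -2 -9.919 1.271

(exact arithmetic carried between steps; '≈' marks a value shown rounded to 6 d.p. or computed from one; I and e_prev carry over from the previous line; the table rounds u and y to 3 d.p., halves away from zero)
n=0: y=0, sp=4, e=sp−y=4; I=4, D=e−e_prev=4; u=0·4+5/4·4+3/4·4=8; next y=3/10·0+3/4·8=6
n=1: y=6, sp=4, e=sp−y=-2; I=2, D=e−e_prev=-6; u=0·(-2)+5/4·2+3/4·(-6)=-2; next y=3/10·6+3/4·(-2)=0.3
n=2: y=0.3, sp=4, e=sp−y=3.7; I=5.7, D=e−e_prev=5.7; u=0·3.7+5/4·5.7+3/4·5.7=11.4; next y=3/10·0.3+3/4·11.4=8.64
n=3: y=8.64, sp=4, e=sp−y=-4.64; I=1.06, D=e−e_prev=-8.34; u=0·(-4.64)+5/4·1.06+3/4·(-8.34)=-4.93; next y=3/10·8.64+3/4·(-4.93)=-1.1055
n=4: y=-1.1055, sp=-2, e=sp−y=-0.8945; I=0.1655, D=e−e_prev=3.7455; u=0·(-0.8945)+5/4·0.1655+3/4·3.7455=3.016; next y=3/10·(-1.1055)+3/4·3.016=1.93035
n=5: y=1.93035, sp=-2, e=sp−y=-3.93035; I=-3.76485, D=e−e_prev=-3.03585; u=0·(-3.93035)+5/4·(-3.76485)+3/4·(-3.03585)=-6.98295; next y=3/10·1.93035+3/4·(-6.98295)≈-4.658108
n=6: y≈-4.658108, sp=-2, e=sp−y≈2.658108; I≈-1.106743, D=e−e_prev≈6.588458; u=0·2.658108+5/4·(-1.106743)+3/4·6.588458≈3.557915; next y=3/10·(-4.658108)+3/4·3.557915≈1.271004
n=7: y=1.271004, sp=-2, e=sp−y=-3.271004; I≈-4.377747, D=e−e_prev≈-5.929112; u=0·(-3.271004)+5/4·(-4.377747)+3/4·(-5.929112)≈-9.919017; next y=3/10·1.271004+3/4·(-9.919017)≈-7.057961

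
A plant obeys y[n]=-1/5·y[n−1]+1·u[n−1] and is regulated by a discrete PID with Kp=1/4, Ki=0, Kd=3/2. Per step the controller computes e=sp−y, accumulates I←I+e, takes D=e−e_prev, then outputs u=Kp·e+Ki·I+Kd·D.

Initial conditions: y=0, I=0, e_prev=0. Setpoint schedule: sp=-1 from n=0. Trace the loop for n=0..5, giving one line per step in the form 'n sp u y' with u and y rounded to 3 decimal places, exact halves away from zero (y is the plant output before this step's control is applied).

0 -1 -1.750 0.000
1 -1 2.813 -1.750
2 -1 -8.409 3.163
3 -1 20.317 -9.042
4 -1 -52.532 22.125
5 -1 132.613 -56.957

(exact arithmetic carried between steps; '≈' marks a value shown rounded to 6 d.p. or computed from one; I and e_prev carry over from the previous line; the table rounds u and y to 3 d.p., halves away from zero)
n=0: y=0, sp=-1, e=sp−y=-1; I=-1, D=e−e_prev=-1; u=1/4·(-1)+0·(-1)+3/2·(-1)=-1.75; next y=-1/5·0+1·(-1.75)=-1.75
n=1: y=-1.75, sp=-1, e=sp−y=0.75; I=-0.25, D=e−e_prev=1.75; u=1/4·0.75+0·(-0.25)+3/2·1.75=2.8125; next y=-1/5·(-1.75)+1·2.8125=3.1625
n=2: y=3.1625, sp=-1, e=sp−y=-4.1625; I=-4.4125, D=e−e_prev=-4.9125; u=1/4·(-4.1625)+0·(-4.4125)+3/2·(-4.9125)=-8.409375; next y=-1/5·3.1625+1·(-8.409375)=-9.041875
n=3: y=-9.041875, sp=-1, e=sp−y=8.041875; I=3.629375, D=e−e_prev=12.204375; u=1/4·8.041875+0·3.629375+3/2·12.204375≈20.317031; next y=-1/5·(-9.041875)+1·20.317031≈22.125406
n=4: y≈22.125406, sp=-1, e=sp−y≈-23.125406; I≈-19.496031, D=e−e_prev≈-31.167281; u=1/4·(-23.125406)+0·(-19.496031)+3/2·(-31.167281)≈-52.532273; next y=-1/5·22.125406+1·(-52.532273)≈-56.957355
n=5: y≈-56.957355, sp=-1, e=sp−y≈55.957355; I≈36.461323, D=e−e_prev≈79.082761; u=1/4·55.957355+0·36.461323+3/2·79.082761≈132.613480; next y=-1/5·(-56.957355)+1·132.613480≈144.004951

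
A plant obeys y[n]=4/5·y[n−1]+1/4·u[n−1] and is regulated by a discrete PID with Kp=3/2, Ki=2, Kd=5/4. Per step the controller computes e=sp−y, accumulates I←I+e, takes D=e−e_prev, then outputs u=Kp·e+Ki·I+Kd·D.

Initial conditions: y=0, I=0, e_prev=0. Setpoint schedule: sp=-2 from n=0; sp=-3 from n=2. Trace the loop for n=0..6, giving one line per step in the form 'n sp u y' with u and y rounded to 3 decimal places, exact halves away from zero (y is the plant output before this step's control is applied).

0 -2 -9.500 0.000
1 -2 0.281 -2.375
2 -3 -9.278 -1.830
3 -3 -0.408 -3.783
4 -3 -4.393 -3.128
5 -3 -1.073 -3.601
6 -3 -2.608 -3.149

(exact arithmetic carried between steps; '≈' marks a value shown rounded to 6 d.p. or computed from one; I and e_prev carry over from the previous line; the table rounds u and y to 3 d.p., halves away from zero)
n=0: y=0, sp=-2, e=sp−y=-2; I=-2, D=e−e_prev=-2; u=3/2·(-2)+2·(-2)+5/4·(-2)=-9.5; next y=4/5·0+1/4·(-9.5)=-2.375
n=1: y=-2.375, sp=-2, e=sp−y=0.375; I=-1.625, D=e−e_prev=2.375; u=3/2·0.375+2·(-1.625)+5/4·2.375=0.28125; next y=4/5·(-2.375)+1/4·0.28125≈-1.829688
n=2: y≈-1.829688, sp=-3, e=sp−y≈-1.170313; I≈-2.795313, D=e−e_prev≈-1.545313; u=3/2·(-1.170313)+2·(-2.795313)+5/4·(-1.545313)≈-9.277734; next y=4/5·(-1.829688)+1/4·(-9.277734)≈-3.783184
n=3: y≈-3.783184, sp=-3, e=sp−y≈0.783184; I≈-2.012129, D=e−e_prev≈1.953496; u=3/2·0.783184+2·(-2.012129)+5/4·1.953496≈-0.407612; next y=4/5·(-3.783184)+1/4·(-0.407612)≈-3.128450
n=4: y≈-3.128450, sp=-3, e=sp−y≈0.128450; I≈-1.883679, D=e−e_prev≈-0.654734; u=3/2·0.128450+2·(-1.883679)+5/4·(-0.654734)≈-4.393100; next y=4/5·(-3.128450)+1/4·(-4.393100)≈-3.601035
n=5: y≈-3.601035, sp=-3, e=sp−y≈0.601035; I≈-1.282644, D=e−e_prev≈0.472585; u=3/2·0.601035+2·(-1.282644)+5/4·0.472585≈-1.073004; next y=4/5·(-3.601035)+1/4·(-1.073004)≈-3.149079
n=6: y≈-3.149079, sp=-3, e=sp−y≈0.149079; I≈-1.133565, D=e−e_prev≈-0.451956; u=3/2·0.149079+2·(-1.133565)+5/4·(-0.451956)≈-2.608456; next y=4/5·(-3.149079)+1/4·(-2.608456)≈-3.171377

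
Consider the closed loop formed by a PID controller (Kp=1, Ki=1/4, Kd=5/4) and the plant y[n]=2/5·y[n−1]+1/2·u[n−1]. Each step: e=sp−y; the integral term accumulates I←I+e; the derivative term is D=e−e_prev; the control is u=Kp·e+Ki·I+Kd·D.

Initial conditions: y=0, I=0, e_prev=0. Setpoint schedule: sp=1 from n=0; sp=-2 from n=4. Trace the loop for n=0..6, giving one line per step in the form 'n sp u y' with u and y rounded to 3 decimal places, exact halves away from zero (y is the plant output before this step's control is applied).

(exact arithmetic carried between steps; '≈' marks a value shown rounded to 6 d.p. or computed from one; I and e_prev carry over from the previous line; the table rounds u and y to 3 d.p., halves away from zero)
n=0: y=0, sp=1, e=sp−y=1; I=1, D=e−e_prev=1; u=1·1+1/4·1+5/4·1=2.5; next y=2/5·0+1/2·2.5=1.25
n=1: y=1.25, sp=1, e=sp−y=-0.25; I=0.75, D=e−e_prev=-1.25; u=1·(-0.25)+1/4·0.75+5/4·(-1.25)=-1.625; next y=2/5·1.25+1/2·(-1.625)=-0.3125
n=2: y=-0.3125, sp=1, e=sp−y=1.3125; I=2.0625, D=e−e_prev=1.5625; u=1·1.3125+1/4·2.0625+5/4·1.5625=3.78125; next y=2/5·(-0.3125)+1/2·3.78125=1.765625
n=3: y=1.765625, sp=1, e=sp−y=-0.765625; I=1.296875, D=e−e_prev=-2.078125; u=1·(-0.765625)+1/4·1.296875+5/4·(-2.078125)≈-3.039063; next y=2/5·1.765625+1/2·(-3.039063)≈-0.813281
n=4: y≈-0.813281, sp=-2, e=sp−y≈-1.186719; I≈0.110156, D=e−e_prev≈-0.421094; u=1·(-1.186719)+1/4·0.110156+5/4·(-0.421094)≈-1.685547; next y=2/5·(-0.813281)+1/2·(-1.685547)≈-1.168086
n=5: y≈-1.168086, sp=-2, e=sp−y≈-0.831914; I≈-0.721758, D=e−e_prev≈0.354805; u=1·(-0.831914)+1/4·(-0.721758)+5/4·0.354805≈-0.568848; next y=2/5·(-1.168086)+1/2·(-0.568848)≈-0.751658
n=6: y≈-0.751658, sp=-2, e=sp−y≈-1.248342; I≈-1.970100, D=e−e_prev≈-0.416428; u=1·(-1.248342)+1/4·(-1.970100)+5/4·(-0.416428)≈-2.261401; next y=2/5·(-0.751658)+1/2·(-2.261401)≈-1.431364

0 1 2.500 0.000
1 1 -1.625 1.250
2 1 3.781 -0.313
3 1 -3.039 1.766
4 -2 -1.686 -0.813
5 -2 -0.569 -1.168
6 -2 -2.261 -0.752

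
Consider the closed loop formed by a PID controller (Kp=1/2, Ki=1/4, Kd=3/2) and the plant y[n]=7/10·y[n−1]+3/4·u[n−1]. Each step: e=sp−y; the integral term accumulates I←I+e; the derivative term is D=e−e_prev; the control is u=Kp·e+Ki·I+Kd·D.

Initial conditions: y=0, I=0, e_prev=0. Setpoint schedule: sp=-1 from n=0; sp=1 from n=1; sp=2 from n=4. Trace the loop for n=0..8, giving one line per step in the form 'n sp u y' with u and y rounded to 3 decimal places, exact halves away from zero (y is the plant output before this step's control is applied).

(exact arithmetic carried between steps; '≈' marks a value shown rounded to 6 d.p. or computed from one; I and e_prev carry over from the previous line; the table rounds u and y to 3 d.p., halves away from zero)
n=0: y=0, sp=-1, e=sp−y=-1; I=-1, D=e−e_prev=-1; u=1/2·(-1)+1/4·(-1)+3/2·(-1)=-2.25; next y=7/10·0+3/4·(-2.25)=-1.6875
n=1: y=-1.6875, sp=1, e=sp−y=2.6875; I=1.6875, D=e−e_prev=3.6875; u=1/2·2.6875+1/4·1.6875+3/2·3.6875=7.296875; next y=7/10·(-1.6875)+3/4·7.296875≈4.291406
n=2: y≈4.291406, sp=1, e=sp−y≈-3.291406; I≈-1.603906, D=e−e_prev≈-5.978906; u=1/2·(-3.291406)+1/4·(-1.603906)+3/2·(-5.978906)≈-11.015039; next y=7/10·4.291406+3/4·(-11.015039)≈-5.257295
n=3: y≈-5.257295, sp=1, e=sp−y≈6.257295; I≈4.653389, D=e−e_prev≈9.548701; u=1/2·6.257295+1/4·4.653389+3/2·9.548701≈18.615046; next y=7/10·(-5.257295)+3/4·18.615046≈10.281178
n=4: y≈10.281178, sp=2, e=sp−y≈-8.281178; I≈-3.627790, D=e−e_prev≈-14.538473; u=1/2·(-8.281178)+1/4·(-3.627790)+3/2·(-14.538473)≈-26.855246; next y=7/10·10.281178+3/4·(-26.855246)≈-12.944610
n=5: y≈-12.944610, sp=2, e=sp−y≈14.944610; I≈11.316820, D=e−e_prev≈23.225788; u=1/2·14.944610+1/4·11.316820+3/2·23.225788≈45.140193; next y=7/10·(-12.944610)+3/4·45.140193≈24.793917
n=6: y≈24.793917, sp=2, e=sp−y≈-22.793917; I≈-11.477097, D=e−e_prev≈-37.738528; u=1/2·(-22.793917)+1/4·(-11.477097)+3/2·(-37.738528)≈-70.874024; next y=7/10·24.793917+3/4·(-70.874024)≈-35.799776
n=7: y≈-35.799776, sp=2, e=sp−y≈37.799776; I≈26.322679, D=e−e_prev≈60.593693; u=1/2·37.799776+1/4·26.322679+3/2·60.593693≈116.371098; next y=7/10·(-35.799776)+3/4·116.371098≈62.218480
n=8: y≈62.218480, sp=2, e=sp−y≈-60.218480; I≈-33.895801, D=e−e_prev≈-98.018256; u=1/2·(-60.218480)+1/4·(-33.895801)+3/2·(-98.018256)≈-185.610575; next y=7/10·62.218480+3/4·(-185.610575)≈-95.654995

0 -1 -2.250 0.000
1 1 7.297 -1.688
2 1 -11.015 4.291
3 1 18.615 -5.257
4 2 -26.855 10.281
5 2 45.140 -12.945
6 2 -70.874 24.794
7 2 116.371 -35.800
8 2 -185.611 62.218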